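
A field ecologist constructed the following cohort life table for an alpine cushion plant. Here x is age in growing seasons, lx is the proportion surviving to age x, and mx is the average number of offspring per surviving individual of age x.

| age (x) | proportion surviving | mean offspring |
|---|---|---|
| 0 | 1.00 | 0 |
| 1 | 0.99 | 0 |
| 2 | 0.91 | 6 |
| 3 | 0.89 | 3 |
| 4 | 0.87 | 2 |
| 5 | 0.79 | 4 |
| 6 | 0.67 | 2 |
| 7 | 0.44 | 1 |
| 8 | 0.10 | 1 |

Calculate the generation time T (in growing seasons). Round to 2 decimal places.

3.60

lx·mx: 0, 0, 5.46, 2.67, 1.74, 3.16, 1.34, 0.44, 0.1 → R0 = 14.91
x·lx·mx: 0, 0, 10.92, 8.01, 6.96, 15.8, 8.04, 3.08, 0.8 → Σ = 53.61
T = 53.61 / 14.91 = 3.595573… → 3.60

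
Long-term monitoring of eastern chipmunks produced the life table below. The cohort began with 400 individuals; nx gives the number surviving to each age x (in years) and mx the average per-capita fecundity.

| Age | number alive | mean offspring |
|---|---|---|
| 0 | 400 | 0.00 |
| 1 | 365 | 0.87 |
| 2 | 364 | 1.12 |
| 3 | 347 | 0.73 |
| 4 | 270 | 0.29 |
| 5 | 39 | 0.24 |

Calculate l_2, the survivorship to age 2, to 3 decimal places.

0.910

l_2 = n_2/n_0 = 364/400 = 0.91 → 0.910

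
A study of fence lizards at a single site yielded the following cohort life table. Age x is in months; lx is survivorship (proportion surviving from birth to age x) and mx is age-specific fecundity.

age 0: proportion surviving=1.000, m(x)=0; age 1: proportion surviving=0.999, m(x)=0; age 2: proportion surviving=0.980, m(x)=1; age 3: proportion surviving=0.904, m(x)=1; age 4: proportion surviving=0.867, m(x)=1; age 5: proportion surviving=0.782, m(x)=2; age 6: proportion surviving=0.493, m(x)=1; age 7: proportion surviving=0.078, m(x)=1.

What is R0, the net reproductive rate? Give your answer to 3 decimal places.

lx·mx by age: 0, 0, 0.98, 0.904, 0.867, 1.564, 0.493, 0.078
R0 = Σ lx·mx = 4.886 → 4.886

4.886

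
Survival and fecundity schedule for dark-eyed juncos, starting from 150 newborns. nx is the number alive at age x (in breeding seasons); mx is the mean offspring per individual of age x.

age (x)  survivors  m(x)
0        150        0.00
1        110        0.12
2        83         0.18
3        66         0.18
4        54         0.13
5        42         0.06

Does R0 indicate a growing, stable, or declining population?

declining

lx = nx/n0 = nx/150: 1, 0.73333…, 0.55333…, 0.44, 0.36, 0.28
R0 = Σ lx·mx = 0 + 0.088… + 0.0996… + 0.0792 + 0.0468 + 0.0168 = 0.3304…
R0 < 1, so the population is declining.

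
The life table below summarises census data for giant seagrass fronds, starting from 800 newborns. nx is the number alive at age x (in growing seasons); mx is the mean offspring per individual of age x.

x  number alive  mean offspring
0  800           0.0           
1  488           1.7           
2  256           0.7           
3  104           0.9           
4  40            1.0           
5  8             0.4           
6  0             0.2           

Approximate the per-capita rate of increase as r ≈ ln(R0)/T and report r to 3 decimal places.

0.250

lx = nx/n0 = nx/800: 1, 0.61, 0.32, 0.13, 0.05, 0.01, 0
R0 = Σ lx·mx = 0 + 1.037 + 0.224 + 0.117 + 0.05 + 0.004 + 0 = 1.432
Σ x·lx·mx = 2.056; T = 2.056/1.432 = 1.43575…
r ≈ ln(R0)/T = ln(1.432)/1.43575… = 0.25009… → 0.250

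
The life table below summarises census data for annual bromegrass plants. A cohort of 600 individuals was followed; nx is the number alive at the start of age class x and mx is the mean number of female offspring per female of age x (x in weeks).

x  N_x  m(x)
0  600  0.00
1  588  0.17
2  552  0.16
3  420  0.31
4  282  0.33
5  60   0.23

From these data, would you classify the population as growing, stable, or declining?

lx = nx/n0 = nx/600: 1, 0.98, 0.92, 0.7, 0.47, 0.1
R0 = Σ lx·mx = 0 + 0.1666 + 0.1472 + 0.217 + 0.1551 + 0.023 = 0.7089
R0 < 1, so the population is declining.

declining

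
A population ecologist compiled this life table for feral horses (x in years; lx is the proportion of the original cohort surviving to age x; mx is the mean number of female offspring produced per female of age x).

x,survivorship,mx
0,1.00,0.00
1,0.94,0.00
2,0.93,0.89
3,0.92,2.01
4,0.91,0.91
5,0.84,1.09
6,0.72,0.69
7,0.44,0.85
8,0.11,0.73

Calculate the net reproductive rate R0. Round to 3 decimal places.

lx·mx by age: 0, 0, 0.8277, 1.8492, 0.8281, 0.9156, 0.4968, 0.374, 0.0803
R0 = Σ lx·mx = 5.3717 → 5.372

5.372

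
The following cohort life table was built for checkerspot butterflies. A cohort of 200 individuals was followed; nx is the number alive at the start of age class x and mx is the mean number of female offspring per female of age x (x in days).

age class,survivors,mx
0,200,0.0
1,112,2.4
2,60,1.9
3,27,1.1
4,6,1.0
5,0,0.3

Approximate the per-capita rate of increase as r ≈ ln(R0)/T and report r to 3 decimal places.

lx = nx/n0 = nx/200: 1, 0.56, 0.3, 0.135, 0.03, 0
R0 = Σ lx·mx = 0 + 1.344 + 0.57 + 0.1485 + 0.03 + 0 = 2.0925
Σ x·lx·mx = 3.0495; T = 3.0495/2.0925 = 1.45735…
r ≈ ln(R0)/T = ln(2.0925)/1.45735… = 0.50665… → 0.507

0.507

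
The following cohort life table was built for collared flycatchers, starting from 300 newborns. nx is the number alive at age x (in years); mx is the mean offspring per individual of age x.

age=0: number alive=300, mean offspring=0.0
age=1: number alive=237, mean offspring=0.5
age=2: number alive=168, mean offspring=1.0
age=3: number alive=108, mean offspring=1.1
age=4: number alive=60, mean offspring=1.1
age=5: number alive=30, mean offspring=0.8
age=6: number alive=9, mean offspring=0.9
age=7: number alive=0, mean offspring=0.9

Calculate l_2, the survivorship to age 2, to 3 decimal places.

0.560

l_2 = n_2/n_0 = 168/300 = 0.56 → 0.560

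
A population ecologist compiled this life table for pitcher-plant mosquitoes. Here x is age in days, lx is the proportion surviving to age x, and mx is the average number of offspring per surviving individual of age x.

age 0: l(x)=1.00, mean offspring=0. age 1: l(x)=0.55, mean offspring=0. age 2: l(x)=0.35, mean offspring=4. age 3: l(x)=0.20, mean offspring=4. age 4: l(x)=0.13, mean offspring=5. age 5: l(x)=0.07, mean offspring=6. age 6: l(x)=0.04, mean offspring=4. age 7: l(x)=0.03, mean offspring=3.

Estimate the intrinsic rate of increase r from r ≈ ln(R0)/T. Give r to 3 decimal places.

0.386

R0 = Σ lx·mx = 0 + 0 + 1.4 + 0.8 + 0.65 + 0.42 + 0.16 + 0.09 = 3.52
Σ x·lx·mx = 11.49; T = 11.49/3.52 = 3.2642…
r ≈ ln(R0)/T = ln(3.52)/3.2642… = 0.38553… → 0.386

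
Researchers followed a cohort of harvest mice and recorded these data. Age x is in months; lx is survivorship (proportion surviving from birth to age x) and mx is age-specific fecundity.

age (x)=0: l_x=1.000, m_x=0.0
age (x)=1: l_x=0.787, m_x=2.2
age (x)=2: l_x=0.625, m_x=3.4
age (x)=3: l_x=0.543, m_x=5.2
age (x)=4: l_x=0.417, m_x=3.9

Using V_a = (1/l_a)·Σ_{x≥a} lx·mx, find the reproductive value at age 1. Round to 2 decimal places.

10.55

lx·mx for x ≥ 1: 1.7314, 2.125, 2.8236, 1.6263 → sum = 8.3063
V_1 = 8.3063 / l_1 = 8.3063 / 0.787 = 10.554384… → 10.55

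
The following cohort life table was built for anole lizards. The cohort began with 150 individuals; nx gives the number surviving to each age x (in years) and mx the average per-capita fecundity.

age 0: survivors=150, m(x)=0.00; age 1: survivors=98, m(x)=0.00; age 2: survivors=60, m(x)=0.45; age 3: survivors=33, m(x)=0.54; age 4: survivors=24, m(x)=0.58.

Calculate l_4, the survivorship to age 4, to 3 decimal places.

0.160

l_4 = n_4/n_0 = 24/150 = 0.16 → 0.160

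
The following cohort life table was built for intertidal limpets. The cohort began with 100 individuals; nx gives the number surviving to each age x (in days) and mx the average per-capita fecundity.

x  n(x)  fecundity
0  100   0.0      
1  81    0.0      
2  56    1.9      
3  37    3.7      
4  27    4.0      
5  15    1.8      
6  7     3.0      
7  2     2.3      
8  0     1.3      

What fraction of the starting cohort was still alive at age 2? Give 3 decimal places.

0.560

l_2 = n_2/n_0 = 56/100 = 0.56 → 0.560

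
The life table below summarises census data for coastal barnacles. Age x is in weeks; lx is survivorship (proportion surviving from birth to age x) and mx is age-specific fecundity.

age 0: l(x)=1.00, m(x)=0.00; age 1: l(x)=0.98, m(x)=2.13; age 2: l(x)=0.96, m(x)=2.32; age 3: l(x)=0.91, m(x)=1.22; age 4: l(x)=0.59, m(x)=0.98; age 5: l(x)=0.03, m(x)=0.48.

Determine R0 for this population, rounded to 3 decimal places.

6.017

lx·mx by age: 0, 2.0874, 2.2272, 1.1102, 0.5782, 0.0144
R0 = Σ lx·mx = 6.0174 → 6.017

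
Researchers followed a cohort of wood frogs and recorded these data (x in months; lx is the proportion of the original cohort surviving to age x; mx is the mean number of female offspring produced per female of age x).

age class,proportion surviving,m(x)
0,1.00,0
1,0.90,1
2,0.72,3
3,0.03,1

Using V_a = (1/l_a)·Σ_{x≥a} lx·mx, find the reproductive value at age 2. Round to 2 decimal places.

3.04

lx·mx for x ≥ 2: 2.16, 0.03 → sum = 2.19
V_2 = 2.19 / l_2 = 2.19 / 0.72 = 3.041667… → 3.04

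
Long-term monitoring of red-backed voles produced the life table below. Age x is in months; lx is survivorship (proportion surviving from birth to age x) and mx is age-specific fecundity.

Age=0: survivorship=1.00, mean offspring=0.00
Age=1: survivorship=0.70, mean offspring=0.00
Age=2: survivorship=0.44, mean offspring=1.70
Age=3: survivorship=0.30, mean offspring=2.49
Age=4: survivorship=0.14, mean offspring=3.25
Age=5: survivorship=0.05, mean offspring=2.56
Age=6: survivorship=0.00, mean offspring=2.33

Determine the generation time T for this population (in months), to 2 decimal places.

lx·mx: 0, 0, 0.748, 0.747, 0.455, 0.128, 0 → R0 = 2.078
x·lx·mx: 0, 0, 1.496, 2.241, 1.82, 0.64, 0 → Σ = 6.197
T = 6.197 / 2.078 = 2.982194… → 2.98

2.98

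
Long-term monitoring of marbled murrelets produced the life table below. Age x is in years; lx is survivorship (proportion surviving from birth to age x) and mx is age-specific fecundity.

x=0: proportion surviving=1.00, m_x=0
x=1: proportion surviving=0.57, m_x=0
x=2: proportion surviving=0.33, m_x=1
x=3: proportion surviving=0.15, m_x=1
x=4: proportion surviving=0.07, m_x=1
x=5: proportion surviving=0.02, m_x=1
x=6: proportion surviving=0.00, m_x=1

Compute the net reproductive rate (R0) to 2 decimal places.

lx·mx by age: 0, 0, 0.33, 0.15, 0.07, 0.02, 0
R0 = Σ lx·mx = 0.57 → 0.57

0.57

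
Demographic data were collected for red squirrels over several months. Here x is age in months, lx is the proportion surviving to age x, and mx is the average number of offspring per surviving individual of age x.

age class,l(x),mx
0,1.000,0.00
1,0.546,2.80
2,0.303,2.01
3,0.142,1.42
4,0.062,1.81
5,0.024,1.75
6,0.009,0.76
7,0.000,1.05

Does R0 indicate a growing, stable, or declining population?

growing

R0 = Σ lx·mx = 0 + 1.5288 + 0.60903 + 0.20164 + 0.11222 + 0.042 + 0.00684 + 0 = 2.50053
R0 > 1, so the population is growing.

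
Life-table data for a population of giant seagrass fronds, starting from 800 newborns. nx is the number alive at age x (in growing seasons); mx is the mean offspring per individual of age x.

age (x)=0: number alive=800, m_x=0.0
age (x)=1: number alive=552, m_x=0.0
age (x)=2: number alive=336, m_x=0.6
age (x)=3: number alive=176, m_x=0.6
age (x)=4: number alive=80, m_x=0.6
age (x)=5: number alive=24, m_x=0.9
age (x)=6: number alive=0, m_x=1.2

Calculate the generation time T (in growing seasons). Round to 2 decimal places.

lx = nx/n0 = nx/800: 1, 0.69, 0.42, 0.22, 0.1, 0.03, 0
lx·mx: 0, 0, 0.252, 0.132, 0.06, 0.027, 0 → R0 = 0.471
x·lx·mx: 0, 0, 0.504, 0.396, 0.24, 0.135, 0 → Σ = 1.275
T = 1.275 / 0.471 = 2.707006… → 2.71

2.71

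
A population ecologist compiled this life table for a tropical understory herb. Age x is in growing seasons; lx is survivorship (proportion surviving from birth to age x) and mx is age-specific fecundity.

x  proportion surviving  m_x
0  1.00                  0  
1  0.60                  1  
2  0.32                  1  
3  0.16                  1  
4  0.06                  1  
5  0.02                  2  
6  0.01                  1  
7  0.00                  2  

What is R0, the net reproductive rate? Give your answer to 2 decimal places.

1.19

lx·mx by age: 0, 0.6, 0.32, 0.16, 0.06, 0.04, 0.01, 0
R0 = Σ lx·mx = 1.19 → 1.19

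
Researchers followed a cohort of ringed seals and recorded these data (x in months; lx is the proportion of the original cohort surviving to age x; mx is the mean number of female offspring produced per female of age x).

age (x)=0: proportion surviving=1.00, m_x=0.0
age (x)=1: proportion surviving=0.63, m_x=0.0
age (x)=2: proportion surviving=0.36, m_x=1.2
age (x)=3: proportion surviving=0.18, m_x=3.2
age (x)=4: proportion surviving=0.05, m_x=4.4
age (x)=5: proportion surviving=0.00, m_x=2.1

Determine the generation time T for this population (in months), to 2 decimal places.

lx·mx: 0, 0, 0.432, 0.576, 0.22, 0 → R0 = 1.228
x·lx·mx: 0, 0, 0.864, 1.728, 0.88, 0 → Σ = 3.472
T = 3.472 / 1.228 = 2.827362… → 2.83

2.83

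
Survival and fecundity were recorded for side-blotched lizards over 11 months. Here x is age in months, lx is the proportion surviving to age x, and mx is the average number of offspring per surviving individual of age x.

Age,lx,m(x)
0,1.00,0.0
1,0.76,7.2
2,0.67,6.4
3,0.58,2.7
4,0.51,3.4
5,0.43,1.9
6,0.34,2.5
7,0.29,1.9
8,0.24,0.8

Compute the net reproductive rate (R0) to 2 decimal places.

lx·mx by age: 0, 5.472, 4.288, 1.566, 1.734, 0.817, 0.85, 0.551, 0.192
R0 = Σ lx·mx = 15.47 → 15.47

15.47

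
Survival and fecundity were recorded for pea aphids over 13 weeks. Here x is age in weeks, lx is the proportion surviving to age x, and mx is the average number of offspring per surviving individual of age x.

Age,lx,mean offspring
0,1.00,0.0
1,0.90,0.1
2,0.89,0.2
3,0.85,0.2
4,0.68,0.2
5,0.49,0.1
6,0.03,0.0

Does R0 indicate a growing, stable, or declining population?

R0 = Σ lx·mx = 0 + 0.09 + 0.178 + 0.17 + 0.136 + 0.049 + 0 = 0.623
R0 < 1, so the population is declining.

declining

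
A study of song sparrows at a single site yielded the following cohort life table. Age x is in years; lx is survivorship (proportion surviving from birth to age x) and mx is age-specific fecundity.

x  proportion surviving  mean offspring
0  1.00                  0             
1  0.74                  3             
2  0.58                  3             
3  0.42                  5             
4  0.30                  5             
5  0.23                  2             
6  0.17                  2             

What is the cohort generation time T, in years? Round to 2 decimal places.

lx·mx: 0, 2.22, 1.74, 2.1, 1.5, 0.46, 0.34 → R0 = 8.36
x·lx·mx: 0, 2.22, 3.48, 6.3, 6, 2.3, 2.04 → Σ = 22.34
T = 22.34 / 8.36 = 2.672249… → 2.67

2.67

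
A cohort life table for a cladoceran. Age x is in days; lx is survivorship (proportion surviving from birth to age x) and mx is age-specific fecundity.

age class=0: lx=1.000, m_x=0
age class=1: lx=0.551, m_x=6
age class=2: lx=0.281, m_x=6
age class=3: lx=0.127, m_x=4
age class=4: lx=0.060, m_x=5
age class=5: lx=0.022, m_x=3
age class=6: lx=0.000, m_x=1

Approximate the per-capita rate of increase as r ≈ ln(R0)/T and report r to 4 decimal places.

R0 = Σ lx·mx = 0 + 3.306 + 1.686 + 0.508 + 0.3 + 0.066 + 0 = 5.866
Σ x·lx·mx = 9.732; T = 9.732/5.866 = 1.65905…
r ≈ ln(R0)/T = ln(5.866)/1.65905… = 1.066376… → 1.0664

1.0664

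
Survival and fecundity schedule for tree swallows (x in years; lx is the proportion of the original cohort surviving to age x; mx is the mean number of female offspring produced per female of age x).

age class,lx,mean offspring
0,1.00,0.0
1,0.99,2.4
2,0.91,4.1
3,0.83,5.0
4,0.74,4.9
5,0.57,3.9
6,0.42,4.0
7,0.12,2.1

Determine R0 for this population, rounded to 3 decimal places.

18.038

lx·mx by age: 0, 2.376, 3.731, 4.15, 3.626, 2.223, 1.68, 0.252
R0 = Σ lx·mx = 18.038 → 18.038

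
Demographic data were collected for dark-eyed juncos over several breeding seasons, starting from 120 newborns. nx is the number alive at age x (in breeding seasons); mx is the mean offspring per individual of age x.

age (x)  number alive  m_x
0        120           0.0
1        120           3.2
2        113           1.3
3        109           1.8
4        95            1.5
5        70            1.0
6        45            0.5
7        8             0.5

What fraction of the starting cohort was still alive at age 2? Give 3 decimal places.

0.942

l_2 = n_2/n_0 = 113/120 = 0.941667… → 0.942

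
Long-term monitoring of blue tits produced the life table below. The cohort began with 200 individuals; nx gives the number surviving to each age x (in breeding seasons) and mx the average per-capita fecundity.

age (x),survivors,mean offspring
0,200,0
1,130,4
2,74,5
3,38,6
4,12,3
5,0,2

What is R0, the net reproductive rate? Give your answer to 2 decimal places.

lx = nx/n0 = nx/200: 1, 0.65, 0.37, 0.19, 0.06, 0
lx·mx by age: 0, 2.6, 1.85, 1.14, 0.18, 0
R0 = Σ lx·mx = 5.77 → 5.77

5.77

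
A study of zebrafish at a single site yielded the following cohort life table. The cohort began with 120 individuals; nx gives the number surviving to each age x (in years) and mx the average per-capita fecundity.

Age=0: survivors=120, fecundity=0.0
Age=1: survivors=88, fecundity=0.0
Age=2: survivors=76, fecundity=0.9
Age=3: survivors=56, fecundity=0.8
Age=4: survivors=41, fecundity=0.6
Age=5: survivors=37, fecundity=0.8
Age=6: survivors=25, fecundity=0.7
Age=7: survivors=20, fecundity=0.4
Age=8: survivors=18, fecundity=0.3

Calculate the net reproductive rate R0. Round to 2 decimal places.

lx = nx/n0 = nx/120: 1, 0.73333…, 0.63333…, 0.46667…, 0.34167…, 0.30833…, 0.20833…, 0.16667…, 0.15
lx·mx by age: 0, 0, 0.57…, 0.373333…, 0.205…, 0.246667…, 0.145833…, 0.066667…, 0.045
R0 = Σ lx·mx = 1.6525… → 1.65

1.65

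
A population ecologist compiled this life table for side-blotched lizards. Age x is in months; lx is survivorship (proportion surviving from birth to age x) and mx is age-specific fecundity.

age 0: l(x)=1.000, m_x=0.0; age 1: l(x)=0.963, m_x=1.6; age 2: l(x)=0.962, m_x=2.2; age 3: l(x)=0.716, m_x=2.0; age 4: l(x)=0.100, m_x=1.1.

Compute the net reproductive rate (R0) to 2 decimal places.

lx·mx by age: 0, 1.5408, 2.1164, 1.432, 0.11
R0 = Σ lx·mx = 5.1992 → 5.20

5.20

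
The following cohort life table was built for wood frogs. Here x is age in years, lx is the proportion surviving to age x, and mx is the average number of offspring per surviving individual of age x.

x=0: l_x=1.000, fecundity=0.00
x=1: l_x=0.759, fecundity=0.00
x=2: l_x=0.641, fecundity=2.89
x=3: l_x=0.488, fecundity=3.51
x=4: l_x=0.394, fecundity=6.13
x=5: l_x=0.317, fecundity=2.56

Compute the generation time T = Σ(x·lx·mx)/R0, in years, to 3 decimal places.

lx·mx: 0, 0, 1.85249, 1.71288, 2.41522, 0.81152 → R0 = 6.79211
x·lx·mx: 0, 0, 3.70498, 5.13864, 9.66088, 4.0576 → Σ = 22.5621
T = 22.5621 / 6.79211 = 3.32181… → 3.322

3.322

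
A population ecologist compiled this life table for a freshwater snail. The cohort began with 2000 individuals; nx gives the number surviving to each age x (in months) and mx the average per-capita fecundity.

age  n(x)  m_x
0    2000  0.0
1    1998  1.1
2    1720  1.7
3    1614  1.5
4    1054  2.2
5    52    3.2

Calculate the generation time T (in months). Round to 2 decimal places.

2.53

lx = nx/n0 = nx/2000: 1, 0.999, 0.86, 0.807, 0.527, 0.026
lx·mx: 0, 1.0989, 1.462, 1.2105, 1.1594, 0.0832 → R0 = 5.014
x·lx·mx: 0, 1.0989, 2.924, 3.6315, 4.6376, 0.416 → Σ = 12.708
T = 12.708 / 5.014 = 2.534503… → 2.53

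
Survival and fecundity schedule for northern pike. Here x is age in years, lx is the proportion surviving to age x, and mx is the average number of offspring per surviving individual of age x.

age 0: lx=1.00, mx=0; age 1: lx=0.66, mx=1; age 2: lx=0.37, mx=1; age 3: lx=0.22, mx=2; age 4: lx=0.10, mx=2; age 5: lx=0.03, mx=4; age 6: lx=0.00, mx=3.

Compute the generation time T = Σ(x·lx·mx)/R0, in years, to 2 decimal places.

lx·mx: 0, 0.66, 0.37, 0.44, 0.2, 0.12, 0 → R0 = 1.79
x·lx·mx: 0, 0.66, 0.74, 1.32, 0.8, 0.6, 0 → Σ = 4.12
T = 4.12 / 1.79 = 2.301676… → 2.30

2.30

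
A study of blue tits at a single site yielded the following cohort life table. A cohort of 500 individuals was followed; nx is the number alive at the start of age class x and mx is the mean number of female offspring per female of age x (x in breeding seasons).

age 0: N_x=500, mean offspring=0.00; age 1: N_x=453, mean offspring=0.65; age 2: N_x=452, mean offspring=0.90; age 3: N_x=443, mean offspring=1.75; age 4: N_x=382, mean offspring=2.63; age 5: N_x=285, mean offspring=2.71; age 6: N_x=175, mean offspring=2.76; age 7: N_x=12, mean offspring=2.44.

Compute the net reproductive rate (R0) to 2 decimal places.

7.53

lx = nx/n0 = nx/500: 1, 0.906, 0.904, 0.886, 0.764, 0.57, 0.35, 0.024
lx·mx by age: 0, 0.5889, 0.8136, 1.5505, 2.00932, 1.5447, 0.966, 0.05856
R0 = Σ lx·mx = 7.53158 → 7.53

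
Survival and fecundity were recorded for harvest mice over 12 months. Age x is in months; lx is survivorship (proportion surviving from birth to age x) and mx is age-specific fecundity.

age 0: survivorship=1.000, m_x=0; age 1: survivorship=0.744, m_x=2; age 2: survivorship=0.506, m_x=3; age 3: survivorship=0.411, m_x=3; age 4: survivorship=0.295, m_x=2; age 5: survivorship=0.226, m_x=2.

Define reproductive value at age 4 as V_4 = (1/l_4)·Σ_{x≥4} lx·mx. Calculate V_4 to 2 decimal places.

3.53

lx·mx for x ≥ 4: 0.59, 0.452 → sum = 1.042
V_4 = 1.042 / l_4 = 1.042 / 0.295 = 3.532203… → 3.53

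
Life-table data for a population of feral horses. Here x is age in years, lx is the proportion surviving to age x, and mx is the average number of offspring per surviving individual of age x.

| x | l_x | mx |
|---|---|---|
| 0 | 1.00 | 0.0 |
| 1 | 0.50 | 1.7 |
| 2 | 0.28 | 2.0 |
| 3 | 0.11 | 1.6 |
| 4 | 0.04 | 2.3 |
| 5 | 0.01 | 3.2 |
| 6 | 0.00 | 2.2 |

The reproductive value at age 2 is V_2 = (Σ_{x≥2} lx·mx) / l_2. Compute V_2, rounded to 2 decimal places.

lx·mx for x ≥ 2: 0.56, 0.176, 0.092, 0.032, 0 → sum = 0.86
V_2 = 0.86 / l_2 = 0.86 / 0.28 = 3.071429… → 3.07

3.07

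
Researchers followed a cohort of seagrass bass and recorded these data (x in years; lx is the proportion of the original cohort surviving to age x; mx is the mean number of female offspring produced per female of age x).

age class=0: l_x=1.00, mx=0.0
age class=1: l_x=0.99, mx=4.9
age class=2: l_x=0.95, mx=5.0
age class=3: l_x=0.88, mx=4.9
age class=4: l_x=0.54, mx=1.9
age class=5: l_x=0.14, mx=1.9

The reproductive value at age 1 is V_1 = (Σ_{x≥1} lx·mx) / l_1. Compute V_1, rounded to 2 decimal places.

lx·mx for x ≥ 1: 4.851, 4.75, 4.312, 1.026, 0.266 → sum = 15.205
V_1 = 15.205 / l_1 = 15.205 / 0.99 = 15.358586… → 15.36

15.36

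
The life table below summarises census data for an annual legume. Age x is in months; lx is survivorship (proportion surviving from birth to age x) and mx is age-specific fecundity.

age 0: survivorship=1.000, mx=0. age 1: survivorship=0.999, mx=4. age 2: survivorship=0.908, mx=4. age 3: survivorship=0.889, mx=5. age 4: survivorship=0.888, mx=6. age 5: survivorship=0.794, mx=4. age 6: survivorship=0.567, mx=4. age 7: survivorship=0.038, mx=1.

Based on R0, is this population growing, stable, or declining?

growing

R0 = Σ lx·mx = 0 + 3.996 + 3.632 + 4.445 + 5.328 + 3.176 + 2.268 + 0.038 = 22.883
R0 > 1, so the population is growing.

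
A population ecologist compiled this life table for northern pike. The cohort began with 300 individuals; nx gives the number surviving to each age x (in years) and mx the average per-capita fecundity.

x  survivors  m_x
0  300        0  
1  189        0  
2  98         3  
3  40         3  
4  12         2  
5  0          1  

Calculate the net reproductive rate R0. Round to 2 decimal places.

lx = nx/n0 = nx/300: 1, 0.63, 0.32667…, 0.13333…, 0.04, 0
lx·mx by age: 0, 0, 0.98…, 0.4…, 0.08, 0
R0 = Σ lx·mx = 1.46… → 1.46

1.46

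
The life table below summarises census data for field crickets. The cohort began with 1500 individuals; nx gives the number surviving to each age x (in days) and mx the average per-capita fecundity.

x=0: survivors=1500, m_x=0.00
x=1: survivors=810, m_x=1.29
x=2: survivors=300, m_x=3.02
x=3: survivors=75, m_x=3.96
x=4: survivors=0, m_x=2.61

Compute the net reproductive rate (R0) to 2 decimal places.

1.50

lx = nx/n0 = nx/1500: 1, 0.54, 0.2, 0.05, 0
lx·mx by age: 0, 0.6966, 0.604, 0.198, 0
R0 = Σ lx·mx = 1.4986 → 1.50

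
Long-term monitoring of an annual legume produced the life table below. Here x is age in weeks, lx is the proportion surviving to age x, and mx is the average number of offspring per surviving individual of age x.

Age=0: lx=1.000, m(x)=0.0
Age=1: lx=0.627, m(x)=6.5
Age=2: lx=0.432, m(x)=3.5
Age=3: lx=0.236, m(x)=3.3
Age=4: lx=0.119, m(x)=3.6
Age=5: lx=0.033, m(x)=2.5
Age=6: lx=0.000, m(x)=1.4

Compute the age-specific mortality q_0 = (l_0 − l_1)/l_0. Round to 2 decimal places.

q_0 = (l_0 − l_1) / l_0 = (1 − 0.627) / 1
     = 0.373 / 1 = 0.373 → 0.37

0.37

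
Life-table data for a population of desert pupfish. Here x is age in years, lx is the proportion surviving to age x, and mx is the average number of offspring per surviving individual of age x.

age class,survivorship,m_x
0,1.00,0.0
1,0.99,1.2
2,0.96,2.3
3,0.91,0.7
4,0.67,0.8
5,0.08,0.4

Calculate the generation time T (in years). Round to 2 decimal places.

lx·mx: 0, 1.188, 2.208, 0.637, 0.536, 0.032 → R0 = 4.601
x·lx·mx: 0, 1.188, 4.416, 1.911, 2.144, 0.16 → Σ = 9.819
T = 9.819 / 4.601 = 2.134101… → 2.13

2.13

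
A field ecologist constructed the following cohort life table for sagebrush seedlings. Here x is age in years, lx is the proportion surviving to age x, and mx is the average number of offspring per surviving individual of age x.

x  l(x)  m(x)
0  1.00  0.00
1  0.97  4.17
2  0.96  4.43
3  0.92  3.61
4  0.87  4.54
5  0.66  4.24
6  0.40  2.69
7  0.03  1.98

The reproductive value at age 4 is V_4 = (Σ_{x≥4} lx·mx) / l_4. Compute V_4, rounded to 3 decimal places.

lx·mx for x ≥ 4: 3.9498, 2.7984, 1.076, 0.0594 → sum = 7.8836
V_4 = 7.8836 / l_4 = 7.8836 / 0.87 = 9.061609… → 9.062

9.062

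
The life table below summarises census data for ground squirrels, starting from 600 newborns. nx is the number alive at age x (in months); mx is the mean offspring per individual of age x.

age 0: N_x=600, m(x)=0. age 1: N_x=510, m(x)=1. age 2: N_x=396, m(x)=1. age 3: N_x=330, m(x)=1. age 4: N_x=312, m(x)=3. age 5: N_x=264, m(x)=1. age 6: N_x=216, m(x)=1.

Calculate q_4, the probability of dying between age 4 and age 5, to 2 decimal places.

lx = nx/n0 = nx/600: 1, 0.85, 0.66, 0.55, 0.52, 0.44, 0.36
q_4 = (l_4 − l_5) / l_4 = (0.52 − 0.44) / 0.52
     = 0.08 / 0.52 = 0.153846… → 0.15

0.15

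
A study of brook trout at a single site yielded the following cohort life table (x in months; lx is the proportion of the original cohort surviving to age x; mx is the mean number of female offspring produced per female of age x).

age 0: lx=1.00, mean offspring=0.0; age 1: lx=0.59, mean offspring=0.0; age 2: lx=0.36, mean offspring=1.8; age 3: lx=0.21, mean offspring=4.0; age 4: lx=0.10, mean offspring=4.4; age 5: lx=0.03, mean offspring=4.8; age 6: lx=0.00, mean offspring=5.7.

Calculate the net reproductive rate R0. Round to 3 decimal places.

lx·mx by age: 0, 0, 0.648, 0.84, 0.44, 0.144, 0
R0 = Σ lx·mx = 2.072 → 2.072

2.072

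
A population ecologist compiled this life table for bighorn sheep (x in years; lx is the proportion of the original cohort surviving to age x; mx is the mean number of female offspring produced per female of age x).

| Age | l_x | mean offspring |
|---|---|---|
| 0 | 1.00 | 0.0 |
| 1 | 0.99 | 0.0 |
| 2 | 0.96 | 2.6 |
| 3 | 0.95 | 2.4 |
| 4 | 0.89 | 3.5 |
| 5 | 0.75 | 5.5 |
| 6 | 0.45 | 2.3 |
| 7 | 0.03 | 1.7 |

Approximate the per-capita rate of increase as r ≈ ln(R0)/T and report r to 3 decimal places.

0.655

R0 = Σ lx·mx = 0 + 0 + 2.496 + 2.28 + 3.115 + 4.125 + 1.035 + 0.051 = 13.102
Σ x·lx·mx = 51.484; T = 51.484/13.102 = 3.92948…
r ≈ ln(R0)/T = ln(13.102)/3.92948… = 0.65473… → 0.655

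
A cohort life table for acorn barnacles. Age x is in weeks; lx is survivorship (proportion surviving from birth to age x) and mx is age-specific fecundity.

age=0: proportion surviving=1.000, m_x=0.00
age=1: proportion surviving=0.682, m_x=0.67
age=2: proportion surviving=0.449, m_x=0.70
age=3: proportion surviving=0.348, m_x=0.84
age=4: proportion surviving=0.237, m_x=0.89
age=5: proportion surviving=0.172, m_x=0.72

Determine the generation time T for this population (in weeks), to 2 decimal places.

lx·mx: 0, 0.45694, 0.3143, 0.29232, 0.21093, 0.12384 → R0 = 1.39833
x·lx·mx: 0, 0.45694, 0.6286, 0.87696, 0.84372, 0.6192 → Σ = 3.42542
T = 3.42542 / 1.39833 = 2.449651… → 2.45

2.45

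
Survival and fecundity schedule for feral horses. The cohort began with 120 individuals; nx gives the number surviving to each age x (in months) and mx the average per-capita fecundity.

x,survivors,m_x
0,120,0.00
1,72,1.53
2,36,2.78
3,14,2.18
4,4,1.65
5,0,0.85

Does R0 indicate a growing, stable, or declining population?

growing

lx = nx/n0 = nx/120: 1, 0.6, 0.3, 0.11667…, 0.03333…, 0
R0 = Σ lx·mx = 0 + 0.918 + 0.834 + 0.254333… + 0.055… + 0 = 2.061333…
R0 > 1, so the population is growing.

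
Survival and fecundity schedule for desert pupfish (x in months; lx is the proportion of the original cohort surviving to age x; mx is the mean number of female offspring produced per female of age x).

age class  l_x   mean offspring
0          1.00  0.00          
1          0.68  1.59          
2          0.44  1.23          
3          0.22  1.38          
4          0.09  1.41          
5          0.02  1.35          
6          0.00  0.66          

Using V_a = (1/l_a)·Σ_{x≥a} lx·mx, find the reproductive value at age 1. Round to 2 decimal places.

3.06

lx·mx for x ≥ 1: 1.0812, 0.5412, 0.3036, 0.1269, 0.027, 0 → sum = 2.0799
V_1 = 2.0799 / l_1 = 2.0799 / 0.68 = 3.058676… → 3.06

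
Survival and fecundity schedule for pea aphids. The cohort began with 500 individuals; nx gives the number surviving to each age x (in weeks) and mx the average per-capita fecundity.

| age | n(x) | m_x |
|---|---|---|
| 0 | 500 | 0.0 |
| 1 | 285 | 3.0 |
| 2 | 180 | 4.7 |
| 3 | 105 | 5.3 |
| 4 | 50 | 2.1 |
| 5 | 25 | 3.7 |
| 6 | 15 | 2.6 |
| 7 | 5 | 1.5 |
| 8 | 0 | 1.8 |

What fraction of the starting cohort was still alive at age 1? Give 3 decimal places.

l_1 = n_1/n_0 = 285/500 = 0.57 → 0.570

0.570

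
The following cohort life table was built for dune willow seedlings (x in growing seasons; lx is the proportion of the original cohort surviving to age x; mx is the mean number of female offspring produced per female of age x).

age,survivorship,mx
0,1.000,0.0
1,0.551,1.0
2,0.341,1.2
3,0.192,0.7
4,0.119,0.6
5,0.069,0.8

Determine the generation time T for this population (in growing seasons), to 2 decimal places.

lx·mx: 0, 0.551, 0.4092, 0.1344, 0.0714, 0.0552 → R0 = 1.2212
x·lx·mx: 0, 0.551, 0.8184, 0.4032, 0.2856, 0.276 → Σ = 2.3342
T = 2.3342 / 1.2212 = 1.911399… → 1.91

1.91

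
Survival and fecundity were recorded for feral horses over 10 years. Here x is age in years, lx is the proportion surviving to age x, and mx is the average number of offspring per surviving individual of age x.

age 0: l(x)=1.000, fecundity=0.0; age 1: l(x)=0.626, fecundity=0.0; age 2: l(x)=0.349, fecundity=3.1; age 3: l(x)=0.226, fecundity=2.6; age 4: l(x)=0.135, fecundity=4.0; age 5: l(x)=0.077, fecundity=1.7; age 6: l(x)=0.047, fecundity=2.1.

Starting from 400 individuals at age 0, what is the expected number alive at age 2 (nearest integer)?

140

Expected survivors = N0 · l_2 = 400 × 0.349 = 139.6 → 140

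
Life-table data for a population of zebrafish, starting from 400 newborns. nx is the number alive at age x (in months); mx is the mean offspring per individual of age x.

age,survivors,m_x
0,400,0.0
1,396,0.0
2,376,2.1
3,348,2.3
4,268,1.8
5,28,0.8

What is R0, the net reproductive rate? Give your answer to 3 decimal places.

5.237

lx = nx/n0 = nx/400: 1, 0.99, 0.94, 0.87, 0.67, 0.07
lx·mx by age: 0, 0, 1.974, 2.001, 1.206, 0.056
R0 = Σ lx·mx = 5.237 → 5.237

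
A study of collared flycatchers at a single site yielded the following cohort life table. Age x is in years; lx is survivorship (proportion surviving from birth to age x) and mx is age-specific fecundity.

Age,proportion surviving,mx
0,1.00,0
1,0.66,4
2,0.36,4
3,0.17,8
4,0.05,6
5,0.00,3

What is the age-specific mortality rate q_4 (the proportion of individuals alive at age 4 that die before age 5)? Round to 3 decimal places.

q_4 = (l_4 − l_5) / l_4 = (0.05 − 0) / 0.05
     = 0.05 / 0.05 = 1 → 1.000

1.000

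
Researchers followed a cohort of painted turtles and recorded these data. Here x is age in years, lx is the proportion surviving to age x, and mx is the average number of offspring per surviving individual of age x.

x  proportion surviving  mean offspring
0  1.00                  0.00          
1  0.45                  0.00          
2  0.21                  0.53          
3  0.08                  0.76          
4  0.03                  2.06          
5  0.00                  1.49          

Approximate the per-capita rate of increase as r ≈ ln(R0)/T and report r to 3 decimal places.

R0 = Σ lx·mx = 0 + 0 + 0.1113 + 0.0608 + 0.0618 + 0 = 0.2339
Σ x·lx·mx = 0.6522; T = 0.6522/0.2339 = 2.78837…
r ≈ ln(R0)/T = ln(0.2339)/2.78837… = -0.52104… → -0.521

-0.521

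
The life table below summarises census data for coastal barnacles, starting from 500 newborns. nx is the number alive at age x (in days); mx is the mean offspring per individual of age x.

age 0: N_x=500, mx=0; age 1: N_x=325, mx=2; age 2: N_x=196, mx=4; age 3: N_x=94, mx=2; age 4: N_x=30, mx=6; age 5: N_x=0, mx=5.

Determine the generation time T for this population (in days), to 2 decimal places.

lx = nx/n0 = nx/500: 1, 0.65, 0.392, 0.188, 0.06, 0
lx·mx: 0, 1.3, 1.568, 0.376, 0.36, 0 → R0 = 3.604
x·lx·mx: 0, 1.3, 3.136, 1.128, 1.44, 0 → Σ = 7.004
T = 7.004 / 3.604 = 1.943396… → 1.94

1.94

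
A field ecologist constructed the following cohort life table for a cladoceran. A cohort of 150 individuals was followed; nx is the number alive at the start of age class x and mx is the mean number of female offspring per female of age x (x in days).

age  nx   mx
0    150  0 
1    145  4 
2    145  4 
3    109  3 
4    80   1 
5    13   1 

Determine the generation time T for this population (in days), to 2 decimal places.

lx = nx/n0 = nx/150: 1, 0.96667…, 0.96667…, 0.72667…, 0.53333…, 0.08667…
lx·mx: 0, 3.866667…, 3.866667…, 2.18…, 0.533333…, 0.086667… → R0 = 10.533333…
x·lx·mx: 0, 3.866667…, 7.733333…, 6.54…, 2.133333…, 0.433333… → Σ = 20.706667…
T = 20.706667… / 10.533333… = 1.965823… → 1.97

1.97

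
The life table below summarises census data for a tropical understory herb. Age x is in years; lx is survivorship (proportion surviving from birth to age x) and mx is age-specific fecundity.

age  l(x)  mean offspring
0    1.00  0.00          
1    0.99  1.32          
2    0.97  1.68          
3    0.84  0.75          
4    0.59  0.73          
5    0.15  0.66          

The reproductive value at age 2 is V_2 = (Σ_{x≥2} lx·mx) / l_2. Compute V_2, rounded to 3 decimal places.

2.876

lx·mx for x ≥ 2: 1.6296, 0.63, 0.4307, 0.099 → sum = 2.7893
V_2 = 2.7893 / l_2 = 2.7893 / 0.97 = 2.875567… → 2.876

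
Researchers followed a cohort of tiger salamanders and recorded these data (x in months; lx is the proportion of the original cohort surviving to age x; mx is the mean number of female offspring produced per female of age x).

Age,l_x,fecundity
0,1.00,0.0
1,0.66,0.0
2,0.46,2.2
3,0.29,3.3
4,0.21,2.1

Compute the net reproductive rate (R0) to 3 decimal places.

lx·mx by age: 0, 0, 1.012, 0.957, 0.441
R0 = Σ lx·mx = 2.41 → 2.410

2.410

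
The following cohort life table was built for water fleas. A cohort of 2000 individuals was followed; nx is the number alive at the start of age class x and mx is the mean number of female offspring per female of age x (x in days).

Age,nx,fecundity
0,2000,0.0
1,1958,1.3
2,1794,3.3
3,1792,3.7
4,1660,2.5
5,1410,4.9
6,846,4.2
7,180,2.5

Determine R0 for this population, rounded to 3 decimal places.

15.079

lx = nx/n0 = nx/2000: 1, 0.979, 0.897, 0.896, 0.83, 0.705, 0.423, 0.09
lx·mx by age: 0, 1.2727, 2.9601, 3.3152, 2.075, 3.4545, 1.7766, 0.225
R0 = Σ lx·mx = 15.0791 → 15.079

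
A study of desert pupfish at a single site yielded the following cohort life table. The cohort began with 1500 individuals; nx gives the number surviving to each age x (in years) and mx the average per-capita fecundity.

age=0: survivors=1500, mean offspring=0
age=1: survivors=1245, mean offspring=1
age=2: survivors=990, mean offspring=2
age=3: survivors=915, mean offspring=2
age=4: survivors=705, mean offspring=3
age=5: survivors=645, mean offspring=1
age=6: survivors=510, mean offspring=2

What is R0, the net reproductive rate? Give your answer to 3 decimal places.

5.890

lx = nx/n0 = nx/1500: 1, 0.83, 0.66, 0.61, 0.47, 0.43, 0.34
lx·mx by age: 0, 0.83, 1.32, 1.22, 1.41, 0.43, 0.68
R0 = Σ lx·mx = 5.89 → 5.890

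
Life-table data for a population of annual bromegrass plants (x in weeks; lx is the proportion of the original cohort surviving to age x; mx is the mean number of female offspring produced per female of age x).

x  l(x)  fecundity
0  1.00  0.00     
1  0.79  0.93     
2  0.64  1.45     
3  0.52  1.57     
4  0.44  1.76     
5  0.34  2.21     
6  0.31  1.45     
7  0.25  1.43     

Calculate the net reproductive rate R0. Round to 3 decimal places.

4.812

lx·mx by age: 0, 0.7347, 0.928, 0.8164, 0.7744, 0.7514, 0.4495, 0.3575
R0 = Σ lx·mx = 4.8119 → 4.812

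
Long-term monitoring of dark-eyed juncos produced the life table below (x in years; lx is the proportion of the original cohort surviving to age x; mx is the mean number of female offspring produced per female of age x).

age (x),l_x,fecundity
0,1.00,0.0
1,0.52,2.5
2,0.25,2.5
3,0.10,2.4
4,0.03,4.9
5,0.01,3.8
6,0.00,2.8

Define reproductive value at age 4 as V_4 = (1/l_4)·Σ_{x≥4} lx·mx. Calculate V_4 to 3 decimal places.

lx·mx for x ≥ 4: 0.147, 0.038, 0 → sum = 0.185
V_4 = 0.185 / l_4 = 0.185 / 0.03 = 6.166667… → 6.167

6.167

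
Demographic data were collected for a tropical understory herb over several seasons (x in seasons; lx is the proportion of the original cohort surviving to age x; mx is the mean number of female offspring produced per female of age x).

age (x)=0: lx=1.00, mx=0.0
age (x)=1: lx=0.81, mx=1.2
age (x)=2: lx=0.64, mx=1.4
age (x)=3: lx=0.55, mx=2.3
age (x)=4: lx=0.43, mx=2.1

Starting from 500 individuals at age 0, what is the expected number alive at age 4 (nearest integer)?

215

Expected survivors = N0 · l_4 = 500 × 0.43 = 215 → 215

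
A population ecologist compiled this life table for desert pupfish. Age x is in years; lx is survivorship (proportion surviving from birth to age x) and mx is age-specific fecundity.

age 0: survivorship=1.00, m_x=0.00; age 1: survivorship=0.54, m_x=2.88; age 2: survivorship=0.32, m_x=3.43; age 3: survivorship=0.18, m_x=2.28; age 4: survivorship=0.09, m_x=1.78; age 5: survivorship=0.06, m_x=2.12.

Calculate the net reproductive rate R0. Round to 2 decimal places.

lx·mx by age: 0, 1.5552, 1.0976, 0.4104, 0.1602, 0.1272
R0 = Σ lx·mx = 3.3506 → 3.35

3.35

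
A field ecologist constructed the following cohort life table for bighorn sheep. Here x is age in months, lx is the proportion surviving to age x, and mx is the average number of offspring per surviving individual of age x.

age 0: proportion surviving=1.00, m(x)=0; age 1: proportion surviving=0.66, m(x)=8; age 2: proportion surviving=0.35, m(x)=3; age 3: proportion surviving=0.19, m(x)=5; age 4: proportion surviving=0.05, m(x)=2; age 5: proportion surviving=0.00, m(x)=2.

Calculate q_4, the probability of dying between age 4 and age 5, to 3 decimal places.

q_4 = (l_4 − l_5) / l_4 = (0.05 − 0) / 0.05
     = 0.05 / 0.05 = 1 → 1.000

1.000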